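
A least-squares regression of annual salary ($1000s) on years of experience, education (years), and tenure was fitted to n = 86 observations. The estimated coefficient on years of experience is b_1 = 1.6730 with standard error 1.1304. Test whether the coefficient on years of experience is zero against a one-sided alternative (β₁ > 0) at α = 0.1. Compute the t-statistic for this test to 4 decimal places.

H₀: β₁ = 0 vs H₁: β₁ > 0.
t = (b_1 − β₁⁰)/SE = 1.6730 / 1.1304 = 1.4800.
df = n − k − 1 = 86 − 3 − 1 = 82.
One-sided p ≈ 0.0714, which is < 0.1, so reject H₀.
There is evidence that the true slope on years of experience is positive, holding the other predictors fixed.

t = 1.4800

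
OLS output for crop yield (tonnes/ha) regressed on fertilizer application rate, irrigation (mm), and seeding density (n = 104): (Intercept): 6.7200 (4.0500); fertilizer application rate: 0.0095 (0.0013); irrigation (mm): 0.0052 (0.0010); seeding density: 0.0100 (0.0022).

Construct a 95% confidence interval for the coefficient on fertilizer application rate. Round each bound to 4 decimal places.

Read off: b = 0.0095, SE = 0.0013 for fertilizer application rate.
df = n − k − 1 = 104 − 3 − 1 = 100.
t* = t_{0.025, 100} = 1.983972.
Margin = t* × SE = 1.983972 × 0.0013 = 0.002579.
CI: 0.0095 ± 0.002579 → (0.0069, 0.0121).

(0.0069, 0.0121)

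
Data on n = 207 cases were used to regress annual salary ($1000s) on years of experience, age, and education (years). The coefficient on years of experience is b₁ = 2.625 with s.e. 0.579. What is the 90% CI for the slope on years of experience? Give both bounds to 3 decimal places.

df = n − k − 1 = 207 − 3 − 1 = 203.
t* = t_{0.05, 203} = 1.652394.
Margin = t* × SE = 1.652394 × 0.579 = 0.95674.
CI: 2.625 ± 0.95674 → (1.668, 3.582).
With 90% confidence, each one-unit increase in years of experience is associated with a change of between 1.668 and 3.582 $1000s in annual salary, holding the other predictors fixed.

(1.668, 3.582)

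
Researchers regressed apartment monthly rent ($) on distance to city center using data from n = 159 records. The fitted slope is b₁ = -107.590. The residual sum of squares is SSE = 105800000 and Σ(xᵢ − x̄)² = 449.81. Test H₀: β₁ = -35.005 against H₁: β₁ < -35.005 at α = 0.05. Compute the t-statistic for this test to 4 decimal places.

t = -1.8753

MSE = SSE/(n − 2) = 105800000/157 = 673885.
SE(b₁) = √(MSE/Sₓₓ) = √(673885/449.81) = 38.706.
t = (-107.590 − (-35.005)) / 38.706 = -1.8753.
df = n − 2 = 157.
One-sided p ≈ 0.0313, which is < 0.05, so reject H₀.
There is evidence that the true slope on distance to city center is below -35.005 $ per unit.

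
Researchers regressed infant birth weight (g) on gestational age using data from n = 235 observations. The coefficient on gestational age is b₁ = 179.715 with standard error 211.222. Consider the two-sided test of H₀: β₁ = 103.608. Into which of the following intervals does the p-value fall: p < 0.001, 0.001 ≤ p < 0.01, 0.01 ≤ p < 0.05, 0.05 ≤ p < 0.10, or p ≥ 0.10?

t = (179.715 − 103.608) / 211.222 = 0.360.
df = n − 2 = 235 − 2 = 233.
Two-sided p = 2·P(T_{233} > |t|) ≈ 0.7189.
So p ≥ 0.10.

p ≥ 0.10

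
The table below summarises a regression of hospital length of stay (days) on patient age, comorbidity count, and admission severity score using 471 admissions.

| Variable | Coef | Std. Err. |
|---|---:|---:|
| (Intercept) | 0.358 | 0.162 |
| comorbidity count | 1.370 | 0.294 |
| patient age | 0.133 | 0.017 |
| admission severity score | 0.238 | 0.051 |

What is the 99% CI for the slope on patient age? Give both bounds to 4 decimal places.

Read off: b = 0.133, SE = 0.017 for patient age.
df = n − k − 1 = 471 − 3 − 1 = 467.
t* = t_{0.005, 467} = 2.586398.
Margin = t* × SE = 2.586398 × 0.017 = 0.043969.
CI: 0.133 ± 0.043969 → (0.0890, 0.1770).

(0.0890, 0.1770)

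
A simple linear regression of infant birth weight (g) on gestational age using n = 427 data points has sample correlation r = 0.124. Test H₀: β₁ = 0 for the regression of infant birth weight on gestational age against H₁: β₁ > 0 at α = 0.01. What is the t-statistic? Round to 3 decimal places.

t = r·√(n − 2)/√(1 − r²) = 0.124·√425/√0.984624 = 2.576.
df = n − 2 = 425.
One-sided p ≈ 0.0052, which is < 0.01, so reject H₀.
There is evidence of a linear association between gestational age and infant birth weight.

t = 2.576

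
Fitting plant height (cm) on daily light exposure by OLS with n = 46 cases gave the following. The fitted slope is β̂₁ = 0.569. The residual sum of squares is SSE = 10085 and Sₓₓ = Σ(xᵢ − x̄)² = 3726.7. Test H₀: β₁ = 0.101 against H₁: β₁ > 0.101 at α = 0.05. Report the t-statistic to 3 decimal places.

MSE = SSE/(n − 2) = 10085/44 = 229.205.
SE(β̂₁) = √(MSE/Sₓₓ) = √(229.205/3726.7) = 0.247999.
t = (0.569 − 0.101) / 0.247999 = 1.887.
df = n − 2 = 44.
One-sided p ≈ 0.0329, which is < 0.05, so reject H₀.
There is evidence that the true slope on daily light exposure exceeds 0.101 cm per unit.

t = 1.887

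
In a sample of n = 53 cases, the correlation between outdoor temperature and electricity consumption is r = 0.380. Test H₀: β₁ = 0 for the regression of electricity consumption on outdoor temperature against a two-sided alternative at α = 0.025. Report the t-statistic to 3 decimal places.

t = 2.934

t = r·√(n − 2)/√(1 − r²) = 0.380·√51/√0.8556 = 2.934.
df = n − 2 = 51.
Two-sided p ≈ 0.0050, which is < 0.025, so reject H₀.
There is evidence of a linear association between outdoor temperature and electricity consumption.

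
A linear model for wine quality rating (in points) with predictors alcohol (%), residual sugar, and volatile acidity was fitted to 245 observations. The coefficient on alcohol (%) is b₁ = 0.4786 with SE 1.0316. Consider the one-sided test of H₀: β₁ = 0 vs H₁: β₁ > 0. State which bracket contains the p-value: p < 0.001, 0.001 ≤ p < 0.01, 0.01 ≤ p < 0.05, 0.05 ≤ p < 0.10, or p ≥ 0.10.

p ≥ 0.10

t = 0.4786 / 1.0316 = 0.464.
df = n − k − 1 = 245 − 3 − 1 = 241.
One-sided p = P(T_{241} > t) ≈ 0.3216.
So p ≥ 0.10.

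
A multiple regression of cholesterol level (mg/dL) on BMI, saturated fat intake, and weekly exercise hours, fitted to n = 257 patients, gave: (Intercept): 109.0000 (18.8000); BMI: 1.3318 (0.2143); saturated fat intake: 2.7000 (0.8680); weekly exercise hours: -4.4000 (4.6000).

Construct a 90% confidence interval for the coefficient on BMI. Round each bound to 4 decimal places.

Read off: b = 1.3318, SE = 0.2143 for BMI.
df = n − k − 1 = 257 − 3 − 1 = 253.
t* = t_{0.05, 253} = 1.650899.
Margin = t* × SE = 1.650899 × 0.2143 = 0.353788.
CI: 1.3318 ± 0.353788 → (0.9780, 1.6856).

(0.9780, 1.6856)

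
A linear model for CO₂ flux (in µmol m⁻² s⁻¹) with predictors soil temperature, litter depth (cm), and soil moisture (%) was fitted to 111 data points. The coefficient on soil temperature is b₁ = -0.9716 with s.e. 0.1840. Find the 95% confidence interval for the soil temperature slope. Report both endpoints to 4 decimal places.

df = n − k − 1 = 111 − 3 − 1 = 107.
t* = t_{0.025, 107} = 1.982383.
Margin = t* × SE = 1.982383 × 0.1840 = 0.364759.
CI: -0.9716 ± 0.364759 → (-1.3364, -0.6068).
With 95% confidence, each one-unit increase in soil temperature is associated with a change of between -1.3364 and -0.6068 µmol m⁻² s⁻¹ in CO₂ flux, holding the other predictors fixed.

(-1.3364, -0.6068)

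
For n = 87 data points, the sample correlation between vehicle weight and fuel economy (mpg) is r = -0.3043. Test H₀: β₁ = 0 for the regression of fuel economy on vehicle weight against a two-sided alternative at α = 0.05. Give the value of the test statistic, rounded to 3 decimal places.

t = r·√(n − 2)/√(1 − r²) = -0.3043·√85/√0.907402 = -2.945.
df = n − 2 = 85.
Two-sided p ≈ 0.0042, which is < 0.05, so reject H₀.
There is evidence of a linear association between vehicle weight and fuel economy.

t = -2.945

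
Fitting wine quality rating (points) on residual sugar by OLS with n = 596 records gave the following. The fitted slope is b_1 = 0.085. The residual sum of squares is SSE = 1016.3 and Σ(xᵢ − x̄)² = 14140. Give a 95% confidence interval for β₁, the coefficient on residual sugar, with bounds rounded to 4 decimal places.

(0.0634, 0.1066)

MSE = SSE/(n − 2) = 1016.3/594 = 1.71094.
SE(b_1) = √(MSE/Sₓₓ) = √(1.71094/14140) = 0.011.
df = n − 2 = 594.
t* = t_{0.025, 594} = 1.963966.
Margin = t* × SE = 1.963966 × 0.011 = 0.021604.
CI: 0.085 ± 0.021604 → (0.0634, 0.1066).
With 95% confidence, each one-unit increase in residual sugar is associated with a change of between 0.0634 and 0.1066 points in wine quality rating.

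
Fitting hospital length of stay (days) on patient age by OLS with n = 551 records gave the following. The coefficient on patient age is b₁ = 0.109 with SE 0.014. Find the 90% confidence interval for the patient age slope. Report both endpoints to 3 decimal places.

df = n − 2 = 551 − 2 = 549.
t* = t_{0.05, 549} = 1.647634.
Margin = t* × SE = 1.647634 × 0.014 = 0.02307.
CI: 0.109 ± 0.02307 → (0.086, 0.132).
With 90% confidence, each one-unit increase in patient age is associated with a change of between 0.086 and 0.132 days in hospital length of stay.

(0.086, 0.132)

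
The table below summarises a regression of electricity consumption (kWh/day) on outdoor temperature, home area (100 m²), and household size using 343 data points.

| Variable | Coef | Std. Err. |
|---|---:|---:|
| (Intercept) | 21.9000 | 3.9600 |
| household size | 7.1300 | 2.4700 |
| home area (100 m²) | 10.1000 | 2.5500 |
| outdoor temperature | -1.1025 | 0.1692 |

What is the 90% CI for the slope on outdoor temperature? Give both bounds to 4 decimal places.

(-1.3816, -0.8234)

Read off: b = -1.1025, SE = 0.1692 for outdoor temperature.
df = n − k − 1 = 343 − 3 − 1 = 339.
t* = t_{0.05, 339} = 1.649361.
Margin = t* × SE = 1.649361 × 0.1692 = 0.279072.
CI: -1.1025 ± 0.279072 → (-1.3816, -0.8234).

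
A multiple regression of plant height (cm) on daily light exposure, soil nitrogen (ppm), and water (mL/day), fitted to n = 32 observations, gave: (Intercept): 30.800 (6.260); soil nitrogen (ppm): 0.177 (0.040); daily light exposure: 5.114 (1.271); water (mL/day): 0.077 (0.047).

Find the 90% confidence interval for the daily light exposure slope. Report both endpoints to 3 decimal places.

(2.952, 7.276)

Read off: b = 5.114, SE = 1.271 for daily light exposure.
df = n − k − 1 = 32 − 3 − 1 = 28.
t* = t_{0.05, 28} = 1.701131.
Margin = t* × SE = 1.701131 × 1.271 = 2.16214.
CI: 5.114 ± 2.16214 → (2.952, 7.276).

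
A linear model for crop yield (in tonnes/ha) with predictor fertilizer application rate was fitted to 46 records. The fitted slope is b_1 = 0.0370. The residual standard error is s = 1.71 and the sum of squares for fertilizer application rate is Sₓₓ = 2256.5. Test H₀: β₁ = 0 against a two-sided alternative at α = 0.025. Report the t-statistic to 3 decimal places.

SE(b_1) = s/√Sₓₓ = 1.71/√2256.5 = 0.035998.
t = 0.0370 / 0.035998 = 1.028.
df = n − 2 = 44.
Two-sided p ≈ 0.3096, which is ≥ 0.025, so fail to reject H₀.
The data do not give significant evidence of an association between fertilizer application rate and crop yield.

t = 1.028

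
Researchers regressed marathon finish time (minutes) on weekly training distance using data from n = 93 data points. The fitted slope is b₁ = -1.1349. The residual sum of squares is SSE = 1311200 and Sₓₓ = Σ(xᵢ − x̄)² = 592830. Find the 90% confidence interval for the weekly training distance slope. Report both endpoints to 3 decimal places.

(-1.394, -0.876)

MSE = SSE/(n − 2) = 1311200/91 = 14408.8.
SE(b₁) = √(MSE/Sₓₓ) = √(14408.8/592830) = 0.155901.
df = n − 2 = 91.
t* = t_{0.05, 91} = 1.661771.
Margin = t* × SE = 1.661771 × 0.155901 = 0.25907.
CI: -1.1349 ± 0.25907 → (-1.394, -0.876).
With 90% confidence, each one-unit increase in weekly training distance is associated with a change of between -1.394 and -0.876 minutes in marathon finish time.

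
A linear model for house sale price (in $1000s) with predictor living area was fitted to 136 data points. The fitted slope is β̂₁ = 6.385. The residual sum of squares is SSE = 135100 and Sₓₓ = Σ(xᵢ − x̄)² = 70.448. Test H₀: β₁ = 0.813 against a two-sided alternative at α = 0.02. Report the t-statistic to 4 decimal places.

MSE = SSE/(n − 2) = 135100/134 = 1008.21.
SE(β̂₁) = √(MSE/Sₓₓ) = √(1008.21/70.448) = 3.78304.
t = (6.385 − 0.813) / 3.78304 = 1.4729.
df = n − 2 = 134.
Two-sided p ≈ 0.1431, which is ≥ 0.02, so fail to reject H₀.
The data are consistent with a true slope of 0.813 $1000s per unit of living area.

t = 1.4729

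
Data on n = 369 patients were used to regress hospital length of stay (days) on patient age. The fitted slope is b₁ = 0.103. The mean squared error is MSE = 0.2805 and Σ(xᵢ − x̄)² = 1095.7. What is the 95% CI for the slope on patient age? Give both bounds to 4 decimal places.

SE(b₁) = √(MSE/Sₓₓ) = √(0.2805/1095.7) = 0.016.
df = n − 2 = 367.
t* = t_{0.025, 367} = 1.966449.
Margin = t* × SE = 1.966449 × 0.016 = 0.031463.
CI: 0.103 ± 0.031463 → (0.0715, 0.1345).
With 95% confidence, each one-unit increase in patient age is associated with a change of between 0.0715 and 0.1345 days in hospital length of stay.

(0.0715, 0.1345)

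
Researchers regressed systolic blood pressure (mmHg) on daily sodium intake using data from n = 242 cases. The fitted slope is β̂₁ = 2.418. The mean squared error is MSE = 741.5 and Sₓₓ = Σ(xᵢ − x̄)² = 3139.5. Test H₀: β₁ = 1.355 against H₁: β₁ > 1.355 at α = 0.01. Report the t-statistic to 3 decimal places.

t = 2.187

SE(β̂₁) = √(MSE/Sₓₓ) = √(741.5/3139.5) = 0.485988.
t = (2.418 − 1.355) / 0.485988 = 2.187.
df = n − 2 = 240.
One-sided p ≈ 0.0148, which is ≥ 0.01, so fail to reject H₀.
The data do not give significant evidence that the true slope on daily sodium intake exceeds 1.355 mmHg per unit.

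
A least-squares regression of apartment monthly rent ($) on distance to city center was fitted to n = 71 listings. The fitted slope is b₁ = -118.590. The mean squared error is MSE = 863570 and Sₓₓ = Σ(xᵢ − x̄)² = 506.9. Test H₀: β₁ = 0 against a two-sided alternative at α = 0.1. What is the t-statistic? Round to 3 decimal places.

SE(b₁) = √(MSE/Sₓₓ) = √(863570/506.9) = 41.2751.
t = -118.590 / 41.2751 = -2.873.
df = n − 2 = 69.
Two-sided p ≈ 0.0054, which is < 0.1, so reject H₀.
There is evidence that distance to city center is associated with apartment monthly rent.

t = -2.873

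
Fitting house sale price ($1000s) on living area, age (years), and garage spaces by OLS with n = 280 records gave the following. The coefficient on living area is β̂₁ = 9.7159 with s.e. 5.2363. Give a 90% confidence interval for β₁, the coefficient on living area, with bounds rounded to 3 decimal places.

(1.074, 18.358)

df = n − k − 1 = 280 − 3 − 1 = 276.
t* = t_{0.05, 276} = 1.650393.
Margin = t* × SE = 1.650393 × 5.2363 = 8.64195.
CI: 9.7159 ± 8.64195 → (1.074, 18.358).
With 90% confidence, each one-unit increase in living area is associated with a change of between 1.074 and 18.358 $1000s in house sale price, holding the other predictors fixed.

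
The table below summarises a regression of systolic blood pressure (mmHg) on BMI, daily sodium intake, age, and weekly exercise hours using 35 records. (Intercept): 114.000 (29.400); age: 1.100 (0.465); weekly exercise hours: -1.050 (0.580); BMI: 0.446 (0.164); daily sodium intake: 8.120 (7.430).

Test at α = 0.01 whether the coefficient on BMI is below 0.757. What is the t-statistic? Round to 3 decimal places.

Read off: b = 0.446, SE = 0.164 for BMI.
H₀: β₁ = 0.757 vs H₁: β₁ < 0.757.
t = (0.446 − 0.757) / 0.164 = -1.896.
df = n − k − 1 = 35 − 4 − 1 = 30.
One-sided p ≈ 0.0338, which is ≥ 0.01, so fail to reject H₀.
The data do not give significant evidence that the true slope on BMI is below 0.757 mmHg per unit, holding the other predictors fixed.

t = -1.896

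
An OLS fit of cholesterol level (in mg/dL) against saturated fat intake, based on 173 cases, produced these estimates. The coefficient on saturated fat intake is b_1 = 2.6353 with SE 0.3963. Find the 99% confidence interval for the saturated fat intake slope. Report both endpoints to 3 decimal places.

df = n − 2 = 173 − 2 = 171.
t* = t_{0.005, 171} = 2.604886.
Margin = t* × SE = 2.604886 × 0.3963 = 1.03232.
CI: 2.6353 ± 1.03232 → (1.603, 3.668).
With 99% confidence, each one-unit increase in saturated fat intake is associated with a change of between 1.603 and 3.668 mg/dL in cholesterol level.

(1.603, 3.668)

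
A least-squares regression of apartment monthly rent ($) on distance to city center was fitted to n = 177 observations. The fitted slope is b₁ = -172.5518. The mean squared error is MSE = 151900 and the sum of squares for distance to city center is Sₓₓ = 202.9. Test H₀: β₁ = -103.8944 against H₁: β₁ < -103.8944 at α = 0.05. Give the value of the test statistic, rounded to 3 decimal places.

SE(b₁) = √(MSE/Sₓₓ) = √(151900/202.9) = 27.3614.
t = (-172.5518 − (-103.8944)) / 27.3614 = -2.509.
df = n − 2 = 175.
One-sided p ≈ 0.0065, which is < 0.05, so reject H₀.
There is evidence that the true slope on distance to city center is below -103.8944 $ per unit.

t = -2.509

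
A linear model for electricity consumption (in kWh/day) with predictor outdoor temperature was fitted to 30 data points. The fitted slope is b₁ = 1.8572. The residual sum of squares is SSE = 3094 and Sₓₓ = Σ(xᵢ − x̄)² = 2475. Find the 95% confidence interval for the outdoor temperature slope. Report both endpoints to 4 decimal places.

MSE = SSE/(n − 2) = 3094/28 = 110.5.
SE(b₁) = √(MSE/Sₓₓ) = √(110.5/2475) = 0.211297.
df = n − 2 = 28.
t* = t_{0.025, 28} = 2.048407.
Margin = t* × SE = 2.048407 × 0.211297 = 0.432822.
CI: 1.8572 ± 0.432822 → (1.4244, 2.2900).
With 95% confidence, each one-unit increase in outdoor temperature is associated with a change of between 1.4244 and 2.2900 kWh/day in electricity consumption.

(1.4244, 2.2900)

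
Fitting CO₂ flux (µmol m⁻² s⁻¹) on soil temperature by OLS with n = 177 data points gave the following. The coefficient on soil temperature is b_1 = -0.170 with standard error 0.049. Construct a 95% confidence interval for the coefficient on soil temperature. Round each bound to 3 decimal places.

df = n − 2 = 177 − 2 = 175.
t* = t_{0.025, 175} = 1.973612.
Margin = t* × SE = 1.973612 × 0.049 = 0.09671.
CI: -0.170 ± 0.09671 → (-0.267, -0.073).
With 95% confidence, each one-unit increase in soil temperature is associated with a change of between -0.267 and -0.073 µmol m⁻² s⁻¹ in CO₂ flux.

(-0.267, -0.073)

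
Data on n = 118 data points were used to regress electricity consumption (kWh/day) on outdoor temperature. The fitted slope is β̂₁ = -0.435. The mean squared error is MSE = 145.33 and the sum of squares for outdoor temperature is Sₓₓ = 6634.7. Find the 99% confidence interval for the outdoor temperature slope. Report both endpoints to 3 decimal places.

SE(β̂₁) = √(MSE/Sₓₓ) = √(145.33/6634.7) = 0.148002.
df = n − 2 = 116.
t* = t_{0.005, 116} = 2.618878.
Margin = t* × SE = 2.618878 × 0.148002 = 0.38760.
CI: -0.435 ± 0.38760 → (-0.823, -0.047).
With 99% confidence, each one-unit increase in outdoor temperature is associated with a change of between -0.823 and -0.047 kWh/day in electricity consumption.

(-0.823, -0.047)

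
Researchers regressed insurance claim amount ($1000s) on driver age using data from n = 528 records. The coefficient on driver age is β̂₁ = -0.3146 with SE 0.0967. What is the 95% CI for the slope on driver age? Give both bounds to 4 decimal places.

(-0.5046, -0.1246)

df = n − 2 = 528 − 2 = 526.
t* = t_{0.025, 526} = 1.964484.
Margin = t* × SE = 1.964484 × 0.0967 = 0.189966.
CI: -0.3146 ± 0.189966 → (-0.5046, -0.1246).
With 95% confidence, each one-unit increase in driver age is associated with a change of between -0.5046 and -0.1246 $1000s in insurance claim amount.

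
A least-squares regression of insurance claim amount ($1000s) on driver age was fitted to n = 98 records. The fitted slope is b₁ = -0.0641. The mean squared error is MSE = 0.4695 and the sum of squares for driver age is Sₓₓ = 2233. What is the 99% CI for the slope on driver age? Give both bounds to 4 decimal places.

(-0.1022, -0.0260)

SE(b₁) = √(MSE/Sₓₓ) = √(0.4695/2233) = 0.0145002.
df = n − 2 = 96.
t* = t_{0.005, 96} = 2.628016.
Margin = t* × SE = 2.628016 × 0.0145002 = 0.038107.
CI: -0.0641 ± 0.038107 → (-0.1022, -0.0260).
With 99% confidence, each one-unit increase in driver age is associated with a change of between -0.1022 and -0.0260 $1000s in insurance claim amount.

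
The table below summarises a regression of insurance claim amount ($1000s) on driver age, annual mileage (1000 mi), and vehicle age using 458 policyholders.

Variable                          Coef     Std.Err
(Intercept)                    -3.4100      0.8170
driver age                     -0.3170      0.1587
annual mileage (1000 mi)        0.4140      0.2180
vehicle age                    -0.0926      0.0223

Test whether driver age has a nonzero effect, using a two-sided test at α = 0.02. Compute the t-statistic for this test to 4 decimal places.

t = -1.9975

Read off: b = -0.3170, SE = 0.1587 for driver age.
H₀: β₁ = 0 vs H₁: β₁ ≠ 0.
t = -0.3170 / 0.1587 = -1.9975.
df = n − k − 1 = 458 − 3 − 1 = 454.
Two-sided p ≈ 0.0464, which is ≥ 0.02, so fail to reject H₀.
The data do not give significant evidence of an association between driver age and insurance claim amount, after adjusting for the other predictors.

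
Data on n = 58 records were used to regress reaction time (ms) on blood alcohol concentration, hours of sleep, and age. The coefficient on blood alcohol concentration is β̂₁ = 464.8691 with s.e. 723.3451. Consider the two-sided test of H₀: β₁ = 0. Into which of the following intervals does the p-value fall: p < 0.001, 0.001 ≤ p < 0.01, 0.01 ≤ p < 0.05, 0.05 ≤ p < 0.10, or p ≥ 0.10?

t = 464.8691 / 723.3451 = 0.643.
df = n − k − 1 = 58 − 3 − 1 = 54.
Two-sided p = 2·P(T_{54} > |t|) ≈ 0.5232.
So p ≥ 0.10.

p ≥ 0.10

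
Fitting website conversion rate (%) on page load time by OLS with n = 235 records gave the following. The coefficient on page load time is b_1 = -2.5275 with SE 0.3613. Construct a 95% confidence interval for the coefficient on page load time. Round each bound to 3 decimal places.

(-3.239, -1.816)

df = n − 2 = 235 − 2 = 233.
t* = t_{0.025, 233} = 1.970198.
Margin = t* × SE = 1.970198 × 0.3613 = 0.71183.
CI: -2.5275 ± 0.71183 → (-3.239, -1.816).
With 95% confidence, each one-unit increase in page load time is associated with a change of between -3.239 and -1.816 % in website conversion rate.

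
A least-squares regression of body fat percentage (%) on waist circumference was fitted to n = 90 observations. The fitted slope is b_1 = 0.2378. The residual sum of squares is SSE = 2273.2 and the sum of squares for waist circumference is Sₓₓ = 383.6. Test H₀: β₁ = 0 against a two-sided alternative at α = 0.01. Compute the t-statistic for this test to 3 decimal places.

MSE = SSE/(n − 2) = 2273.2/88 = 25.8318.
SE(b_1) = √(MSE/Sₓₓ) = √(25.8318/383.6) = 0.2595.
t = 0.2378 / 0.2595 = 0.916.
df = n − 2 = 88.
Two-sided p ≈ 0.3620, which is ≥ 0.01, so fail to reject H₀.
The data do not give significant evidence of an association between waist circumference and body fat percentage.

t = 0.916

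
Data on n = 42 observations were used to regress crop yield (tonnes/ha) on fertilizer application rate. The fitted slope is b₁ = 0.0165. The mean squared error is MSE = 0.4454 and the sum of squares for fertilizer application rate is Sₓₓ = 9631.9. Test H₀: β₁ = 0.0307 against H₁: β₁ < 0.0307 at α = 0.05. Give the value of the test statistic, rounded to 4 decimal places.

SE(b₁) = √(MSE/Sₓₓ) = √(0.4454/9631.9) = 0.00680016.
t = (0.0165 − 0.0307) / 0.00680016 = -2.0882.
df = n − 2 = 40.
One-sided p ≈ 0.0216, which is < 0.05, so reject H₀.
There is evidence that the true slope on fertilizer application rate is below 0.0307 tonnes/ha per unit.

t = -2.0882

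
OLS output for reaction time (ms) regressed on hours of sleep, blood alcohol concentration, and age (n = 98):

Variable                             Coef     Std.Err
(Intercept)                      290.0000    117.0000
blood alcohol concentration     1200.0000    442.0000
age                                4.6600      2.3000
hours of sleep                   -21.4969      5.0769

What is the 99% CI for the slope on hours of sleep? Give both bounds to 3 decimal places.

(-34.845, -8.149)

Read off: b = -21.4969, SE = 5.0769 for hours of sleep.
df = n − k − 1 = 98 − 3 − 1 = 94.
t* = t_{0.005, 94} = 2.629148.
Margin = t* × SE = 2.629148 × 5.0769 = 13.34792.
CI: -21.4969 ± 13.34792 → (-34.845, -8.149).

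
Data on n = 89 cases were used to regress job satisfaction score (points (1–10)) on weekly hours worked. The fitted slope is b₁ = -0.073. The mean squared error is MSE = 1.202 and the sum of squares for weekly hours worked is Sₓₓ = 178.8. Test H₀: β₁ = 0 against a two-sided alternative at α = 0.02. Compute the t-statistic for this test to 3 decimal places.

SE(b₁) = √(MSE/Sₓₓ) = √(1.202/178.8) = 0.0819914.
t = -0.073 / 0.0819914 = -0.890.
df = n − 2 = 87.
Two-sided p ≈ 0.3757, which is ≥ 0.02, so fail to reject H₀.
The data do not give significant evidence of an association between weekly hours worked and job satisfaction score.

t = -0.890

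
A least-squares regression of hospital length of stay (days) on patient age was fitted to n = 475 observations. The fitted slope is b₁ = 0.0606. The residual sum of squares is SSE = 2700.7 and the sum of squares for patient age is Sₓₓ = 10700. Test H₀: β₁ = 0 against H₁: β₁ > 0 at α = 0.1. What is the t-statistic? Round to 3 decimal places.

t = 2.623

MSE = SSE/(n − 2) = 2700.7/473 = 5.70973.
SE(b₁) = √(MSE/Sₓₓ) = √(5.70973/10700) = 0.0231002.
t = 0.0606 / 0.0231002 = 2.623.
df = n − 2 = 473.
One-sided p ≈ 0.0045, which is < 0.1, so reject H₀.
There is evidence that the true slope on patient age is positive.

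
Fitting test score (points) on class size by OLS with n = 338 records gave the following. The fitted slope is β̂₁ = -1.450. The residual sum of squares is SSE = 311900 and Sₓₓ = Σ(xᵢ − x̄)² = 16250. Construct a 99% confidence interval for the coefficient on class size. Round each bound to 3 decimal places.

MSE = SSE/(n − 2) = 311900/336 = 928.274.
SE(β̂₁) = √(MSE/Sₓₓ) = √(928.274/16250) = 0.239007.
df = n − 2 = 336.
t* = t_{0.005, 336} = 2.59054.
Margin = t* × SE = 2.59054 × 0.239007 = 0.61916.
CI: -1.450 ± 0.61916 → (-2.069, -0.831).
With 99% confidence, each one-unit increase in class size is associated with a change of between -2.069 and -0.831 points in test score.

(-2.069, -0.831)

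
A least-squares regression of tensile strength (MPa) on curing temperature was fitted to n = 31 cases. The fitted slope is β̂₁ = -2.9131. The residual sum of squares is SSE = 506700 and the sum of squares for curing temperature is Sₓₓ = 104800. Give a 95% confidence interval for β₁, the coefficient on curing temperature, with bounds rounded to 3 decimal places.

MSE = SSE/(n − 2) = 506700/29 = 17472.4.
SE(β̂₁) = √(MSE/Sₓₓ) = √(17472.4/104800) = 0.408315.
df = n − 2 = 29.
t* = t_{0.025, 29} = 2.04523.
Margin = t* × SE = 2.04523 × 0.408315 = 0.83510.
CI: -2.9131 ± 0.83510 → (-3.748, -2.078).
With 95% confidence, each one-unit increase in curing temperature is associated with a change of between -3.748 and -2.078 MPa in tensile strength.

(-3.748, -2.078)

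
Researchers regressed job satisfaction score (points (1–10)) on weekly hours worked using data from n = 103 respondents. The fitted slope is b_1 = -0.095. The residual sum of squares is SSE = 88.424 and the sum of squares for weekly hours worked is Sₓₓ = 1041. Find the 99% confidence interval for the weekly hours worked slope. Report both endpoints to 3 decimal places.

MSE = SSE/(n − 2) = 88.424/101 = 0.875485.
SE(b_1) = √(MSE/Sₓₓ) = √(0.875485/1041) = 0.0290001.
df = n − 2 = 101.
t* = t_{0.005, 101} = 2.625386.
Margin = t* × SE = 2.625386 × 0.0290001 = 0.07614.
CI: -0.095 ± 0.07614 → (-0.171, -0.019).
With 99% confidence, each one-unit increase in weekly hours worked is associated with a change of between -0.171 and -0.019 points (1–10) in job satisfaction score.

(-0.171, -0.019)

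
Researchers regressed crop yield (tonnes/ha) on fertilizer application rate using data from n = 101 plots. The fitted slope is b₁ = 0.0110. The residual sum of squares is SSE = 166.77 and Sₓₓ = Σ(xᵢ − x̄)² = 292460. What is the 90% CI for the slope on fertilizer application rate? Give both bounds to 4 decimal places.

MSE = SSE/(n − 2) = 166.77/99 = 1.68455.
SE(b₁) = √(MSE/Sₓₓ) = √(1.68455/292460) = 0.00239998.
df = n − 2 = 99.
t* = t_{0.05, 99} = 1.660391.
Margin = t* × SE = 1.660391 × 0.00239998 = 0.003985.
CI: 0.0110 ± 0.003985 → (0.0070, 0.0150).
With 90% confidence, each one-unit increase in fertilizer application rate is associated with a change of between 0.0070 and 0.0150 tonnes/ha in crop yield.

(0.0070, 0.0150)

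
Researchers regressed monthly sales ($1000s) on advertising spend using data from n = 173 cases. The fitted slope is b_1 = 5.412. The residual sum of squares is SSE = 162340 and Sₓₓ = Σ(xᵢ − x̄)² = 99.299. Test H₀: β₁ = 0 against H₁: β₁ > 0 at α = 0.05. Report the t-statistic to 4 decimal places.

MSE = SSE/(n − 2) = 162340/171 = 949.357.
SE(b_1) = √(MSE/Sₓₓ) = √(949.357/99.299) = 3.09202.
t = 5.412 / 3.09202 = 1.7503.
df = n − 2 = 171.
One-sided p ≈ 0.0409, which is < 0.05, so reject H₀.
There is evidence that the true slope on advertising spend is positive.

t = 1.7503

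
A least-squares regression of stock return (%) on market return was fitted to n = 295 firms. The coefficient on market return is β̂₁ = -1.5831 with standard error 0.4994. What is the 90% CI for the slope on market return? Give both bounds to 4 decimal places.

df = n − 2 = 295 − 2 = 293.
t* = t_{0.05, 293} = 1.650071.
Margin = t* × SE = 1.650071 × 0.4994 = 0.824045.
CI: -1.5831 ± 0.824045 → (-2.4071, -0.7591).
With 90% confidence, each one-unit increase in market return is associated with a change of between -2.4071 and -0.7591 % in stock return.

(-2.4071, -0.7591)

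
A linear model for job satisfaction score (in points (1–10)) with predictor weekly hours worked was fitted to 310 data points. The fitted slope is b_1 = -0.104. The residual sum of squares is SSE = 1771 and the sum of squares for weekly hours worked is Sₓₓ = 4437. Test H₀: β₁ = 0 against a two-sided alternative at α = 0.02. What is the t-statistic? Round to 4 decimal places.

MSE = SSE/(n − 2) = 1771/308 = 5.75.
SE(b_1) = √(MSE/Sₓₓ) = √(5.75/4437) = 0.0359989.
t = -0.104 / 0.0359989 = -2.8890.
df = n − 2 = 308.
Two-sided p ≈ 0.0041, which is < 0.02, so reject H₀.
There is evidence that weekly hours worked is associated with job satisfaction score.

t = -2.8890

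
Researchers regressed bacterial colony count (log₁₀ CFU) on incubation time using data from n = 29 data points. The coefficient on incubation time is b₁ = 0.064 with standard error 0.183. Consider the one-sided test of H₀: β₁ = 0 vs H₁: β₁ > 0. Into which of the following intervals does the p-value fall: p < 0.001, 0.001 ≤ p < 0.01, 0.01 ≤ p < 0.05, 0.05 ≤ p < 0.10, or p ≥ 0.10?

p ≥ 0.10

t = 0.064 / 0.183 = 0.350.
df = n − 2 = 29 − 2 = 27.
One-sided p = P(T_{27} > t) ≈ 0.3646.
So p ≥ 0.10.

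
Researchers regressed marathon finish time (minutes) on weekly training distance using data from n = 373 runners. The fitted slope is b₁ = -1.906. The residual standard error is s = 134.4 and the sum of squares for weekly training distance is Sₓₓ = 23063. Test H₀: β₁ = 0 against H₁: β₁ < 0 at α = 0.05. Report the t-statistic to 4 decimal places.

SE(b₁) = s/√Sₓₓ = 134.4/√23063 = 0.884996.
t = -1.906 / 0.884996 = -2.1537.
df = n − 2 = 371.
One-sided p ≈ 0.0160, which is < 0.05, so reject H₀.
There is evidence that the true slope on weekly training distance is negative.

t = -2.1537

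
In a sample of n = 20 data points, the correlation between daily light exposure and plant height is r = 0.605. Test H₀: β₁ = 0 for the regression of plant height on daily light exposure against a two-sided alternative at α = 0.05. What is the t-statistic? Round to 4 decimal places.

t = 3.2237

t = r·√(n − 2)/√(1 − r²) = 0.605·√18/√0.633975 = 3.2237.
df = n − 2 = 18.
Two-sided p ≈ 0.0047, which is < 0.05, so reject H₀.
There is evidence of a linear association between daily light exposure and plant height.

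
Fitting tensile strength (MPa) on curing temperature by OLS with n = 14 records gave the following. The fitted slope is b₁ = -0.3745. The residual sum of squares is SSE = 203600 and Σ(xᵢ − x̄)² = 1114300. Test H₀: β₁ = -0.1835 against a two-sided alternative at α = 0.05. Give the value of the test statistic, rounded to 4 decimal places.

t = -1.5479

MSE = SSE/(n − 2) = 203600/12 = 16966.7.
SE(b₁) = √(MSE/Sₓₓ) = √(16966.7/1114300) = 0.123395.
t = (-0.3745 − (-0.1835)) / 0.123395 = -1.5479.
df = n − 2 = 12.
Two-sided p ≈ 0.1476, which is ≥ 0.05, so fail to reject H₀.
The data are consistent with a true slope of -0.1835 MPa per unit of curing temperature.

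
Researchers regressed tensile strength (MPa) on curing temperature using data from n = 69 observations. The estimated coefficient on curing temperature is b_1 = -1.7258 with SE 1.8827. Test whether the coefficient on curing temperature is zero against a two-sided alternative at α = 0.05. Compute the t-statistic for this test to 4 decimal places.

t = -0.9167

H₀: β₁ = 0 vs H₁: β₁ ≠ 0.
t = (b_1 − β₁⁰)/SE = -1.7258 / 1.8827 = -0.9167.
df = n − 2 = 69 − 2 = 67.
Two-sided p ≈ 0.3626, which is ≥ 0.05, so fail to reject H₀.
The data do not give significant evidence of an association between curing temperature and tensile strength.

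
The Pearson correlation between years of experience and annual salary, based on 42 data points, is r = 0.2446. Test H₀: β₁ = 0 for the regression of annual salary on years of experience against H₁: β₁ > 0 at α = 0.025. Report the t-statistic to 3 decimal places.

t = r·√(n − 2)/√(1 − r²) = 0.2446·√40/√0.940171 = 1.595.
df = n − 2 = 40.
One-sided p ≈ 0.0592, which is ≥ 0.025, so fail to reject H₀.
The data do not give significant evidence of a linear association between years of experience and annual salary.

t = 1.595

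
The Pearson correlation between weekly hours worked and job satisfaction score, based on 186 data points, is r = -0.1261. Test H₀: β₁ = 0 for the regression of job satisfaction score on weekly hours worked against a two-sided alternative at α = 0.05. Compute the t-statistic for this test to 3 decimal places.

t = -1.724

t = r·√(n − 2)/√(1 − r²) = -0.1261·√184/√0.984099 = -1.724.
df = n − 2 = 184.
Two-sided p ≈ 0.0863, which is ≥ 0.05, so fail to reject H₀.
The data do not give significant evidence of a linear association between weekly hours worked and job satisfaction score.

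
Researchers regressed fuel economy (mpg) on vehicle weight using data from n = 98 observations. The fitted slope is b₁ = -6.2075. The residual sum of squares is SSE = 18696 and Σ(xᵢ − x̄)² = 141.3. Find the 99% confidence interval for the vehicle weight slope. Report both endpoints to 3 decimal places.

MSE = SSE/(n − 2) = 18696/96 = 194.75.
SE(b₁) = √(MSE/Sₓₓ) = √(194.75/141.3) = 1.174.
df = n − 2 = 96.
t* = t_{0.005, 96} = 2.628016.
Margin = t* × SE = 2.628016 × 1.174 = 3.08529.
CI: -6.2075 ± 3.08529 → (-9.293, -3.122).
With 99% confidence, each one-unit increase in vehicle weight is associated with a change of between -9.293 and -3.122 mpg in fuel economy.

(-9.293, -3.122)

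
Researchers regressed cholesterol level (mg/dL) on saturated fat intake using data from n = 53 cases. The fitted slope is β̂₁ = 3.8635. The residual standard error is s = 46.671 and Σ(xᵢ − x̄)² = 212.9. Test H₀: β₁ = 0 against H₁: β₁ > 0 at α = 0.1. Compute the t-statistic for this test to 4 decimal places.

t = 1.2079

SE(β̂₁) = s/√Sₓₓ = 46.671/√212.9 = 3.1986.
t = 3.8635 / 3.1986 = 1.2079.
df = n − 2 = 51.
One-sided p ≈ 0.1163, which is ≥ 0.1, so fail to reject H₀.
The data do not give significant evidence that the true slope on saturated fat intake is positive.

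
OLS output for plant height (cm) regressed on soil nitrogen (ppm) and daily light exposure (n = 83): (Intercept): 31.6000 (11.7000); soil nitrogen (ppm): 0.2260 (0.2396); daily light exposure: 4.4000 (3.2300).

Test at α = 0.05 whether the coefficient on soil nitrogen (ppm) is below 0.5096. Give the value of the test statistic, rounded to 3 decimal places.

Read off: b = 0.2260, SE = 0.2396 for soil nitrogen (ppm).
H₀: β₁ = 0.5096 vs H₁: β₁ < 0.5096.
t = (0.2260 − 0.5096) / 0.2396 = -1.184.
df = n − k − 1 = 83 − 2 − 1 = 80.
One-sided p ≈ 0.1200, which is ≥ 0.05, so fail to reject H₀.
The data do not give significant evidence that the true slope on soil nitrogen (ppm) is below 0.5096 cm per unit, holding the other predictors fixed.

t = -1.184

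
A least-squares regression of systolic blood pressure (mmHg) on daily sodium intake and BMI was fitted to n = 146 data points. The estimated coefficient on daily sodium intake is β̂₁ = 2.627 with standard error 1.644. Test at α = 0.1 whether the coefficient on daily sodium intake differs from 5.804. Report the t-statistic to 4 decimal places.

t = -1.9325

H₀: β₁ = 5.804 vs H₁: β₁ ≠ 5.804.
t = (β̂₁ − β₁⁰)/SE = (2.627 − 5.804) / 1.644 = -1.9325.
df = n − k − 1 = 146 − 2 − 1 = 143.
Two-sided p ≈ 0.0553, which is < 0.1, so reject H₀.
There is evidence that the true slope on daily sodium intake differs from 5.804 mmHg per unit, holding the other predictors fixed.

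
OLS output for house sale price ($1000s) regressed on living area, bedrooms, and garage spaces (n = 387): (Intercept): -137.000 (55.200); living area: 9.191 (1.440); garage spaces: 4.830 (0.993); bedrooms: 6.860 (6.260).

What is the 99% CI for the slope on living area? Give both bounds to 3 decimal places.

Read off: b = 9.191, SE = 1.440 for living area.
df = n − k − 1 = 387 − 3 − 1 = 383.
t* = t_{0.005, 383} = 2.588727.
Margin = t* × SE = 2.588727 × 1.440 = 3.72777.
CI: 9.191 ± 3.72777 → (5.463, 12.919).

(5.463, 12.919)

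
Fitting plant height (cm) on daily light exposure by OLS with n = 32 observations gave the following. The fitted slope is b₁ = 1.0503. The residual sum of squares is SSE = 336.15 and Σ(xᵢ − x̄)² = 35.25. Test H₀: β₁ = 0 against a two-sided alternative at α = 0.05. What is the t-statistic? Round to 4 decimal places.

MSE = SSE/(n − 2) = 336.15/30 = 11.205.
SE(b₁) = √(MSE/Sₓₓ) = √(11.205/35.25) = 0.563802.
t = 1.0503 / 0.563802 = 1.8629.
df = n − 2 = 30.
Two-sided p ≈ 0.0723, which is ≥ 0.05, so fail to reject H₀.
The data do not give significant evidence of an association between daily light exposure and plant height.

t = 1.8629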